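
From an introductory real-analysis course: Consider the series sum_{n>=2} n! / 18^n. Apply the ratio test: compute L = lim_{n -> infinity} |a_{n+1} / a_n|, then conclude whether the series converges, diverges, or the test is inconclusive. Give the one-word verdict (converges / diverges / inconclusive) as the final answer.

Let a_n denote the general term. Form the ratio a_{n+1}/a_n and simplify:
a_{n+1}/a_n = n/18 + 1/18
Take the limit as n -> infinity: L = infinity.
Since L = infinity > 1 (or L = infinity), the ratio test implies the series diverges.

diverges


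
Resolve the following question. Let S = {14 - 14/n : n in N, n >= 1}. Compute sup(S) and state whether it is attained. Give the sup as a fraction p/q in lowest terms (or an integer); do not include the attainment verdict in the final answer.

Analysis:
- Values: 0, 7, 28/3, 21/2, ... strictly increasing.
- Minimum is 0 (n=1); inf = 0 (attained).
- 14 - 14/n -> 14 from below; sup = 14, not attained.
Conclusion: sup(S) = 14, not attained in S.

14


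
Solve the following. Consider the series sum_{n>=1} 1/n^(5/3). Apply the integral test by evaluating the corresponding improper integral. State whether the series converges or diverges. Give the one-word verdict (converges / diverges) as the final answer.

Let f(x) = x^(-5/3). Then f is positive, continuous, and decreasing on [1, infinity), so the integral test applies.
Compute the improper integral int_{1}^infinity f(x) dx:
  antiderivative F(x) = -3/(2*x^(2/3)).
  As x -> infinity, F(x) -> 0 (since p = 5/3 > 1).
  So int = F(infinity) - F(1) = 0 - (-3/2) = 3/2.
  Finite, so by the integral test, the series converges.

converges


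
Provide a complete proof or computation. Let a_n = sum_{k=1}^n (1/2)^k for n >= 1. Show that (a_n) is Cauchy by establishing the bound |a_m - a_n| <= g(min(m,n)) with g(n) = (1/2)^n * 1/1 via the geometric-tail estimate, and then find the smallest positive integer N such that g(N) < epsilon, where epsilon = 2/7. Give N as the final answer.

For m > n >= 1: |a_m - a_n| = sum_{k=n+1}^m (1/2)^k < sum_{k=n+1}^infinity (1/2)^k = (1/2)^(n+1) / (1 - 1/2) = (1/2)^n * (1/2) * (2/1) = (1/2)^n * 1/1.
So g(n) = (1/2)^n / 1. Since g(n) -> 0, (a_n) is Cauchy.
Now solve g(N) < 2/7: (1/2)^N / 1 < 2/7 <=> 2^N > 1 / (1 * 2/7) = 7/2.
Check powers of 2: 2^1 = 2 <= 7/2, 2^2 = 4 > 7/2.
So the smallest such N is 2. Check: g(2) = 1/(1 * 4) = 1/4 < 2/7.

2


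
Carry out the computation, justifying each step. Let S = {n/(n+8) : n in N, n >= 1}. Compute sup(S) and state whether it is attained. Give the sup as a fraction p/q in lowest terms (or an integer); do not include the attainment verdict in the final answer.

Analysis:
- Values: 1/9, 1/5, 3/11, 1/3, ... strictly increasing.
- Minimum is 1/9 (n=1); inf = 1/9 (attained).
- n/(n+8) = 1 - 8/(n+8) -> 1 from below as n -> infinity, and never equals 1.
- So sup = 1 (not attained).
Conclusion: sup(S) = 1, not attained in S.

1


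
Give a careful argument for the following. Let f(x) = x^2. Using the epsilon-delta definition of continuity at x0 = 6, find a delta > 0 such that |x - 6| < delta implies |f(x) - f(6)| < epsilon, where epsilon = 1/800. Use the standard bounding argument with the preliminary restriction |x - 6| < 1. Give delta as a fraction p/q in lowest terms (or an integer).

Factor: |x^2 - (6)^2| = |x - 6| * |x + 6|.
Impose |x - 6| < 1 first. Then |x + 6| = |(x - 6) + 2*(6)| <= |x - 6| + 2*|6| < 1 + 12 = 13.
So |x^2 - (6)^2| < delta * 13.
We need delta * 13 <= 1/800, i.e. delta <= 1/800/13 = 1/10400.
Since 1/10400 < 1, this is tighter than 1; take delta = 1/10400.
So delta = 1/10400 works.

1/10400


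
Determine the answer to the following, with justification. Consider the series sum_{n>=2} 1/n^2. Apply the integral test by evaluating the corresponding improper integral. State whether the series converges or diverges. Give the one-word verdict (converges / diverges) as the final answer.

Let f(x) = x^(-2). Then f is positive, continuous, and decreasing on [2, infinity), so the integral test applies.
Compute the improper integral int_{2}^infinity f(x) dx:
  antiderivative F(x) = -1/x.
  As x -> infinity, F(x) -> 0 (since p = 2 > 1).
  So int = F(infinity) - F(2) = 0 - (-1/2) = 1/2.
  Finite, so by the integral test, the series converges.

converges


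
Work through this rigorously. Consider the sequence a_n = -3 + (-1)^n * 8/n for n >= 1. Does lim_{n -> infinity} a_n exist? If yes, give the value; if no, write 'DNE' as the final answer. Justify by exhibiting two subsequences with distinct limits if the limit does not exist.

Examine the behaviour of a_n along subsequences.
Even-n subsequence a_{2k} = -3 + 8/(2k) -> -3. Odd-n subsequence a_{2k+1} = -3 - 8/(2k+1) -> -3. Both tend to -3, which suggests the limit is -3; verify directly.
|a_n - (-3)| = |(-1)^n * 8/n| = 8/n for every n >= 1.
Given epsilon > 0, choose a positive integer N > 8/epsilon. Then for all n >= N, |a_n - (-3)| = 8/n <= 8/N < epsilon.
So by the definition of the limit, lim a_n exists and equals -3.

-3


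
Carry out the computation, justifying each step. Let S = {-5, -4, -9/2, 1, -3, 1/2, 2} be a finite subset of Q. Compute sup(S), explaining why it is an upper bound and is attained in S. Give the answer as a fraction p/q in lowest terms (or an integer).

S is finite, so sup(S) = max(S).
Sorted decreasing:
2, 1, 1/2, -3, -4, -9/2, -5
The extremum is 2.
For every x in S, x <= 2. And 2 is in S, so it is attained.
Therefore sup(S) = 2.

2


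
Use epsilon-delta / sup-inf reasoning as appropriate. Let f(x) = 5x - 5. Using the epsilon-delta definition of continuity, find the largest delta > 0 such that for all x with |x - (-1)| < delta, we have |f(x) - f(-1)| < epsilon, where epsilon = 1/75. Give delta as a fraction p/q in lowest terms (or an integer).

We compute f(-1) = 5*(-1) - 5 = -10.
|f(x) - f(-1)| = |5x - 5 - (-10)| = |5(x - (-1))| = 5|x - (-1)|.
We need 5|x - (-1)| < 1/75, i.e. |x - (-1)| < 1/75 / 5 = 1/375.
So any delta <= 1/375 works. Conversely, if delta > 1/375, then x = -1 + 1/375 satisfies |x - (-1)| = 1/375 < delta but |f(x) - f(-1)| = 5 * 1/375 = 1/75, which is not < 1/75; so no larger delta works.
Hence the largest such delta is 1/375.

1/375


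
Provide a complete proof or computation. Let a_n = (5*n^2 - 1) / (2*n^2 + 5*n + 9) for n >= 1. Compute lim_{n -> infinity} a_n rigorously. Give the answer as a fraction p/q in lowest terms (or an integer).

Divide numerator and denominator by n^2, the highest power:
numerator / n^2 = 5 - 1/n^2
denominator / n^2 = 2 + 5/n + 9/n^2
As n -> infinity, all terms of the form c/n^k (k >= 1) tend to 0.
So numerator / n^2 -> 5 and denominator / n^2 -> 2.
Therefore lim a_n = 5/2.

5/2


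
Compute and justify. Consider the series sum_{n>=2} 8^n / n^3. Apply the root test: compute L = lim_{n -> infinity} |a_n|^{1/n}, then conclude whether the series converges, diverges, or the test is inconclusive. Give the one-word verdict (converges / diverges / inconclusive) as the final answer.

Let a_n denote the general term. Form |a_n|^(1/n) and simplify:
|a_n|^(1/n) = 8/n^(3/n)
Take the limit as n -> infinity: L = 8.
Since L = 8 > 1, the root test implies divergence.

diverges


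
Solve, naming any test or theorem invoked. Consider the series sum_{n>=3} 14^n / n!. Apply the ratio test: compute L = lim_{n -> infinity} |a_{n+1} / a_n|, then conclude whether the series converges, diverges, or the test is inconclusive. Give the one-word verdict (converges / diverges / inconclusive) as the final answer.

Let a_n denote the general term. Form the ratio a_{n+1}/a_n and simplify:
a_{n+1}/a_n = 14/(n + 1)
Take the limit as n -> infinity: L = 0.
Since L = 0 < 1, the ratio test implies the series converges.

converges


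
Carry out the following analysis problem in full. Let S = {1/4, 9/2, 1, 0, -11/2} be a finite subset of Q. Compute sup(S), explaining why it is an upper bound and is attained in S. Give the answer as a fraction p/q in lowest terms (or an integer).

S is finite, so sup(S) = max(S).
Sorted decreasing:
9/2, 1, 1/4, 0, -11/2
The extremum is 9/2.
For every x in S, x <= 9/2. And 9/2 is in S, so it is attained.
Therefore sup(S) = 9/2.

9/2


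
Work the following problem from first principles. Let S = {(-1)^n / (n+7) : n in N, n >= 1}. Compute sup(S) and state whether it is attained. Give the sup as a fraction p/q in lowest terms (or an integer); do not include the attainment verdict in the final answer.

Analysis:
- Values: -1/8, 1/9, -1/10, 1/11, -1/12, ...
- Positive terms (even n): 1/(2+7), 1/(4+7), ... decreasing -> max = 1/9 (n=2).
- Negative terms (odd n): -1/(1+7), -1/(3+7), ... increasing -> min = -1/8 (n=1).
- So sup = 1/9 (attained at n=2); inf = -1/8 (attained at n=1).
Conclusion: sup(S) = 1/9, attained in S.

1/9


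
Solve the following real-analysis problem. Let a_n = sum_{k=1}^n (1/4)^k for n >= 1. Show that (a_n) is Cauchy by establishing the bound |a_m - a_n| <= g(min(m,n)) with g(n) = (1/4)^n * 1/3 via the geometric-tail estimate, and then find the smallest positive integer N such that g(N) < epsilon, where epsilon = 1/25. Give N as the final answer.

For m > n >= 1: |a_m - a_n| = sum_{k=n+1}^m (1/4)^k < sum_{k=n+1}^infinity (1/4)^k = (1/4)^(n+1) / (1 - 1/4) = (1/4)^n * (1/4) * (4/3) = (1/4)^n * 1/3.
So g(n) = (1/4)^n / 3. Since g(n) -> 0, (a_n) is Cauchy.
Now solve g(N) < 1/25: (1/4)^N / 3 < 1/25 <=> 4^N > 1 / (3 * 1/25) = 25/3.
Check powers of 4: 4^1 = 4 <= 25/3, 4^2 = 16 > 25/3.
So the smallest such N is 2. Check: g(2) = 1/(3 * 16) = 1/48 < 1/25.

2


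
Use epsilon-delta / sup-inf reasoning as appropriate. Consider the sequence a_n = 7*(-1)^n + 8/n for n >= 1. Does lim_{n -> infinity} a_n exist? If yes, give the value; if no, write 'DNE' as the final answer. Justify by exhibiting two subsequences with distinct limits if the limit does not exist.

Examine the behaviour of a_n along subsequences.
a_{2k} = 7 + 8/(2k) -> 7. a_{2k+1} = -7 + 8/(2k+1) -> -7.
Since these two subsequential limits are 7 and -7, distinct, the full sequence cannot converge (a convergent sequence has all subsequences tending to the same limit). So lim a_n does not exist.

DNE


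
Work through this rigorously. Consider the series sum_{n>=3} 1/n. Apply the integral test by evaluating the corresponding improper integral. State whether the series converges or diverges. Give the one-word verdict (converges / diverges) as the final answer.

Let f(x) = 1/x. Then f is positive, continuous, and decreasing on [3, infinity), so the integral test applies.
Compute the improper integral int_{3}^infinity f(x) dx:
  antiderivative F(x) = log(x).
  As x -> infinity, log(x) -> infinity.
  So int = infinity - log(3) = infinity. By the integral test, the series diverges.

diverges


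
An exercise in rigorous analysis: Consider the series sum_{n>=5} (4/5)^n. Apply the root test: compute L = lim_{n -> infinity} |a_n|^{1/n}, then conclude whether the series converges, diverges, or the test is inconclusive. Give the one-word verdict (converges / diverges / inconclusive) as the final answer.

Let a_n denote the general term. Form |a_n|^(1/n) and simplify:
|a_n|^(1/n) = 4/5
Take the limit as n -> infinity: L = 4/5.
Since L = 4/5 < 1, the root test implies convergence.

converges


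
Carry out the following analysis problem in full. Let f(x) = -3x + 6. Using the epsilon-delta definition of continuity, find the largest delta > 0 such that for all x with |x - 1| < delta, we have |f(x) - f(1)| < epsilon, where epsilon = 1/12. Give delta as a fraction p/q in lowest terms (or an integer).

We compute f(1) = -3*(1) + 6 = 3.
|f(x) - f(1)| = |-3x + 6 - (3)| = |-3(x - 1)| = 3|x - 1|.
We need 3|x - 1| < 1/12, i.e. |x - 1| < 1/12 / 3 = 1/36.
So any delta <= 1/36 works. Conversely, if delta > 1/36, then x = 1 + 1/36 satisfies |x - 1| = 1/36 < delta but |f(x) - f(1)| = 3 * 1/36 = 1/12, which is not < 1/12; so no larger delta works.
Hence the largest such delta is 1/36.

1/36


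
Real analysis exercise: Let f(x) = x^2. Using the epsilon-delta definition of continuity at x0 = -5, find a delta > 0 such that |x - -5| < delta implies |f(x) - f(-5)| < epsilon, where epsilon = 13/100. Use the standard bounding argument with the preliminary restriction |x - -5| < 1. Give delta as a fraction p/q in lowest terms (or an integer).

Factor: |x^2 - (-5)^2| = |x - -5| * |x + -5|.
Impose |x - -5| < 1 first. Then |x + -5| = |(x - -5) + 2*(-5)| <= |x - -5| + 2*|-5| < 1 + 10 = 11.
So |x^2 - (-5)^2| < delta * 11.
We need delta * 11 <= 13/100, i.e. delta <= 13/100/11 = 13/1100.
Since 13/1100 < 1, this is tighter than 1; take delta = 13/1100.
So delta = 13/1100 works.

13/1100


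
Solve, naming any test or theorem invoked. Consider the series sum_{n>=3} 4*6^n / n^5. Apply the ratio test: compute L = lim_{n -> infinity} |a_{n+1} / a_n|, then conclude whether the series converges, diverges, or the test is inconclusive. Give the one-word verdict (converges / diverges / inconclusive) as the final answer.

Let a_n denote the general term. Form the ratio a_{n+1}/a_n and simplify:
a_{n+1}/a_n = 6*n^5/(n + 1)^5
Take the limit as n -> infinity: L = 6.
Since L = 6 > 1 (or L = infinity), the ratio test implies the series diverges.

diverges


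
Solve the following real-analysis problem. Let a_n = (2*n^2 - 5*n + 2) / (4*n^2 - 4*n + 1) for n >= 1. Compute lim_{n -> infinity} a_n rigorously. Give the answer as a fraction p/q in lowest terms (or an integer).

Divide numerator and denominator by n^2, the highest power:
numerator / n^2 = 2 - 5/n + 2/n^2
denominator / n^2 = 4 - 4/n + n^(-2)
As n -> infinity, all terms of the form c/n^k (k >= 1) tend to 0.
So numerator / n^2 -> 2 and denominator / n^2 -> 4.
Therefore lim a_n = 1/2.

1/2


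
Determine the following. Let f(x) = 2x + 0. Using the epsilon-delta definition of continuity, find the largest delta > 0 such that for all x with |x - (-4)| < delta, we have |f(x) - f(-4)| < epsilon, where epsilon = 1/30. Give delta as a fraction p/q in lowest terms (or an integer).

We compute f(-4) = 2*(-4) + 0 = -8.
|f(x) - f(-4)| = |2x + 0 - (-8)| = |2(x - (-4))| = 2|x - (-4)|.
We need 2|x - (-4)| < 1/30, i.e. |x - (-4)| < 1/30 / 2 = 1/60.
So any delta <= 1/60 works. Conversely, if delta > 1/60, then x = -4 + 1/60 satisfies |x - (-4)| = 1/60 < delta but |f(x) - f(-4)| = 2 * 1/60 = 1/30, which is not < 1/30; so no larger delta works.
Hence the largest such delta is 1/60.

1/60


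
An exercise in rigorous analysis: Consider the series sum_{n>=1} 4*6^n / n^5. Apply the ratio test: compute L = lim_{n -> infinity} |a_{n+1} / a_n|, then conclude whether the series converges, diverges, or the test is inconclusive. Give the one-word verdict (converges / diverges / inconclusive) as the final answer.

Let a_n denote the general term. Form the ratio a_{n+1}/a_n and simplify:
a_{n+1}/a_n = 6*n^5/(n + 1)^5
Take the limit as n -> infinity: L = 6.
Since L = 6 > 1 (or L = infinity), the ratio test implies the series diverges.

diverges


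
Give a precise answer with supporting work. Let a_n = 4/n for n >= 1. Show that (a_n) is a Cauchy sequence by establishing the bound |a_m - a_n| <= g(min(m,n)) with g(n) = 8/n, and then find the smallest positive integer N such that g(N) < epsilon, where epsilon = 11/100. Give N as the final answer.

For any m, n >= 1, by the triangle inequality:
|a_m - a_n| = |4/m - 4/n| <= 4*1/m + 4*1/n <= 8/min(m,n).
So g(n) = 8/n bounds the Cauchy difference. Since g(n) -> 0, (a_n) is Cauchy.
Now solve g(N) < 11/100: 8/N < 11/100 <=> N > 8 / (11/100) = 800/11.
The smallest integer strictly greater than 800/11 is N = 73.
Check: g(73) = 8/73 = 8/73 < 11/100; g(72) = 1/9 >= 11/100. So N = 73.

73


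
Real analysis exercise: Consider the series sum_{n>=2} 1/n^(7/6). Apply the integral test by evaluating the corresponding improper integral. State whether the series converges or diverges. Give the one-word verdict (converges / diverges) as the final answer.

Let f(x) = x^(-7/6). Then f is positive, continuous, and decreasing on [2, infinity), so the integral test applies.
Compute the improper integral int_{2}^infinity f(x) dx:
  antiderivative F(x) = -6/x^(1/6).
  As x -> infinity, F(x) -> 0 (since p = 7/6 > 1).
  So int = F(infinity) - F(2) = 0 - (-3*2^(5/6)) = 3*2^(5/6).
  Finite, so by the integral test, the series converges.

converges


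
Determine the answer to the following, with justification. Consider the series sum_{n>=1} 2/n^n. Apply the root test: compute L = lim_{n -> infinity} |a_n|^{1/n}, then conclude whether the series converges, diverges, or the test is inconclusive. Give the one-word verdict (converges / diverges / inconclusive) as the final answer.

Let a_n denote the general term. Form |a_n|^(1/n) and simplify:
|a_n|^(1/n) = 2^(1/n)/n
Take the limit as n -> infinity: L = 0.
Since L = 0 < 1, the root test implies convergence.

converges


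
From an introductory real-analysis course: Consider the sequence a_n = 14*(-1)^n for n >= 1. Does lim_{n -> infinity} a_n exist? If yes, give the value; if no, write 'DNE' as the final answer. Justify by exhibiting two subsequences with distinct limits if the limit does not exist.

Examine the behaviour of a_n along subsequences.
Even-n subsequence a_{2k} = 14 -> 14. Odd-n subsequence a_{2k+1} = -14 -> -14.
Since these two subsequential limits are 14 and -14, distinct, the full sequence cannot converge (a convergent sequence has all subsequences tending to the same limit). So lim a_n does not exist.

DNE


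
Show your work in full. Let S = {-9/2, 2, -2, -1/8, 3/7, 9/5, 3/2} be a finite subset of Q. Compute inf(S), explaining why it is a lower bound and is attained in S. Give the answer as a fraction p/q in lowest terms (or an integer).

S is finite, so inf(S) = min(S).
Sorted increasing:
-9/2, -2, -1/8, 3/7, 3/2, 9/5, 2
The extremum is -9/2.
For every x in S, x >= -9/2. And -9/2 is in S, so it is attained.
Therefore inf(S) = -9/2.

-9/2


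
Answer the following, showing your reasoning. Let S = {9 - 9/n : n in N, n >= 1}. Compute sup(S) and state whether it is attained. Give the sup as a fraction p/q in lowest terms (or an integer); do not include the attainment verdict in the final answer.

Analysis:
- Values: 0, 9/2, 6, 27/4, ... strictly increasing.
- Minimum is 0 (n=1); inf = 0 (attained).
- 9 - 9/n -> 9 from below; sup = 9, not attained.
Conclusion: sup(S) = 9, not attained in S.

9


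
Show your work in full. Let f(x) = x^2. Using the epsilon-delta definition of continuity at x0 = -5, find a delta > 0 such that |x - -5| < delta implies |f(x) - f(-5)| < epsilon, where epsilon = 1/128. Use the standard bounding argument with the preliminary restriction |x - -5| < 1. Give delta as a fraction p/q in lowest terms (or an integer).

Factor: |x^2 - (-5)^2| = |x - -5| * |x + -5|.
Impose |x - -5| < 1 first. Then |x + -5| = |(x - -5) + 2*(-5)| <= |x - -5| + 2*|-5| < 1 + 10 = 11.
So |x^2 - (-5)^2| < delta * 11.
We need delta * 11 <= 1/128, i.e. delta <= 1/128/11 = 1/1408.
Since 1/1408 < 1, this is tighter than 1; take delta = 1/1408.
So delta = 1/1408 works.

1/1408


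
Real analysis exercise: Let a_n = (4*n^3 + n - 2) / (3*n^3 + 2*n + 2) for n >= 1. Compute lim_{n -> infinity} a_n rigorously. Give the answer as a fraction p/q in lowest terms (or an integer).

Divide numerator and denominator by n^3, the highest power:
numerator / n^3 = 4 + n^(-2) - 2/n^3
denominator / n^3 = 3 + 2/n^2 + 2/n^3
As n -> infinity, all terms of the form c/n^k (k >= 1) tend to 0.
So numerator / n^3 -> 4 and denominator / n^3 -> 3.
Therefore lim a_n = 4/3.

4/3


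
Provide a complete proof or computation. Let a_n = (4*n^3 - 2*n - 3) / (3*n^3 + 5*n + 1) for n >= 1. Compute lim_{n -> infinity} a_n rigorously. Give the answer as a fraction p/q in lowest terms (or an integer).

Divide numerator and denominator by n^3, the highest power:
numerator / n^3 = 4 - 2/n^2 - 3/n^3
denominator / n^3 = 3 + 5/n^2 + n^(-3)
As n -> infinity, all terms of the form c/n^k (k >= 1) tend to 0.
So numerator / n^3 -> 4 and denominator / n^3 -> 3.
Therefore lim a_n = 4/3.

4/3


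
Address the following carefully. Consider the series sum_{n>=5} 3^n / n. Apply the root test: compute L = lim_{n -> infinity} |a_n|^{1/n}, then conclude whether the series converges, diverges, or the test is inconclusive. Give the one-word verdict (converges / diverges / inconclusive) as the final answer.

Let a_n denote the general term. Form |a_n|^(1/n) and simplify:
|a_n|^(1/n) = 3/n^(1/n)
Take the limit as n -> infinity: L = 3.
Since L = 3 > 1, the root test implies divergence.

diverges


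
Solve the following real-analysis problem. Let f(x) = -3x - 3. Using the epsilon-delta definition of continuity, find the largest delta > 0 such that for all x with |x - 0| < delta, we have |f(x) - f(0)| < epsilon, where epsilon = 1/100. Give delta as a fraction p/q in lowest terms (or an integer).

We compute f(0) = -3*(0) - 3 = -3.
|f(x) - f(0)| = |-3x - 3 - (-3)| = |-3(x - 0)| = 3|x - 0|.
We need 3|x - 0| < 1/100, i.e. |x - 0| < 1/100 / 3 = 1/300.
So any delta <= 1/300 works. Conversely, if delta > 1/300, then x = 0 + 1/300 satisfies |x - 0| = 1/300 < delta but |f(x) - f(0)| = 3 * 1/300 = 1/100, which is not < 1/100; so no larger delta works.
Hence the largest such delta is 1/300.

1/300


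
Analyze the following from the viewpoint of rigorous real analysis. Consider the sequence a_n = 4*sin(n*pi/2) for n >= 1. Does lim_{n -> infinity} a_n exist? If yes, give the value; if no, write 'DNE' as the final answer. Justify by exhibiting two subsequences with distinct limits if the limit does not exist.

Examine the behaviour of a_n along subsequences.
a_{4k+1} = 4*sin(pi/2 + 2k*pi) = 4 -> 4. a_{4k+3} = 4*sin(3pi/2 + 2k*pi) = -4 -> -4.
Since these two subsequential limits are 4 and -4, distinct, the full sequence cannot converge (a convergent sequence has all subsequences tending to the same limit). So lim a_n does not exist.

DNE


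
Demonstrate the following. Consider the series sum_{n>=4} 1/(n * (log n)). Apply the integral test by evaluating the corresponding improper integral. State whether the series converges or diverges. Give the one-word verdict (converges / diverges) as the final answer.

Let f(x) = 1/(x*log(x)). Then f is positive, continuous, and decreasing on [4, infinity), so the integral test applies.
Compute the improper integral int_{4}^infinity f(x) dx:
  antiderivative F(x) = log(log(x)).
  F(x) = log(log(x)) -> infinity as x -> infinity. The integral diverges, so by the integral test, the series diverges.

diverges


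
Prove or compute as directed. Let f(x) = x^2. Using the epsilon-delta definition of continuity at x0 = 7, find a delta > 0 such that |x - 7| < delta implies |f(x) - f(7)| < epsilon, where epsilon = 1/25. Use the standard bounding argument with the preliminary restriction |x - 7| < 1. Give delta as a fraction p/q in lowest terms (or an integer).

Factor: |x^2 - (7)^2| = |x - 7| * |x + 7|.
Impose |x - 7| < 1 first. Then |x + 7| = |(x - 7) + 2*(7)| <= |x - 7| + 2*|7| < 1 + 14 = 15.
So |x^2 - (7)^2| < delta * 15.
We need delta * 15 <= 1/25, i.e. delta <= 1/25/15 = 1/375.
Since 1/375 < 1, this is tighter than 1; take delta = 1/375.
So delta = 1/375 works.

1/375


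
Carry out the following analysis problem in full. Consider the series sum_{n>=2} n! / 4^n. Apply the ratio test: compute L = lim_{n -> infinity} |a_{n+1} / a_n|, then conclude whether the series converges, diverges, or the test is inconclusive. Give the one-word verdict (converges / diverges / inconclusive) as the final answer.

Let a_n denote the general term. Form the ratio a_{n+1}/a_n and simplify:
a_{n+1}/a_n = n/4 + 1/4
Take the limit as n -> infinity: L = infinity.
Since L = infinity > 1 (or L = infinity), the ratio test implies the series diverges.

diverges


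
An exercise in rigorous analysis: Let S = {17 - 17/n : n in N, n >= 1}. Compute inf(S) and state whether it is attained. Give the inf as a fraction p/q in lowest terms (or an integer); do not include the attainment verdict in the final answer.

Analysis:
- Values: 0, 17/2, 34/3, 51/4, ... strictly increasing.
- Minimum is 0 (n=1); inf = 0 (attained).
- 17 - 17/n -> 17 from below; sup = 17, not attained.
Conclusion: inf(S) = 0, attained in S.

0


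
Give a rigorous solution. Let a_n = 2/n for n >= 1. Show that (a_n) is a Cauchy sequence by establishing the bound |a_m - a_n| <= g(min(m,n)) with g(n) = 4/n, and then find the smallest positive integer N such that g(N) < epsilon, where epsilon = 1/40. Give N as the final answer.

For any m, n >= 1, by the triangle inequality:
|a_m - a_n| = |2/m - 2/n| <= 2*1/m + 2*1/n <= 4/min(m,n).
So g(n) = 4/n bounds the Cauchy difference. Since g(n) -> 0, (a_n) is Cauchy.
Now solve g(N) < 1/40: 4/N < 1/40 <=> N > 4 / (1/40) = 160.
The smallest integer strictly greater than 160 is N = 161.
Check: g(161) = 4/161 = 4/161 < 1/40; g(160) = 1/40 >= 1/40. So N = 161.

161


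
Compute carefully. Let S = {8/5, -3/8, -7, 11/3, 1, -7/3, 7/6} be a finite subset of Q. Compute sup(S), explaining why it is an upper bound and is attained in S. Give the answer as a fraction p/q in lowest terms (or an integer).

S is finite, so sup(S) = max(S).
Sorted decreasing:
11/3, 8/5, 7/6, 1, -3/8, -7/3, -7
The extremum is 11/3.
For every x in S, x <= 11/3. And 11/3 is in S, so it is attained.
Therefore sup(S) = 11/3.

11/3


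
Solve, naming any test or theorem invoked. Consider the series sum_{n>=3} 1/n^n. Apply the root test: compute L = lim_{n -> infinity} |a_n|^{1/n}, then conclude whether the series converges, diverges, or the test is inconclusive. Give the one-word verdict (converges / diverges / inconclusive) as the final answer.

Let a_n denote the general term. Form |a_n|^(1/n) and simplify:
|a_n|^(1/n) = 1/n
Take the limit as n -> infinity: L = 0.
Since L = 0 < 1, the root test implies convergence.

converges


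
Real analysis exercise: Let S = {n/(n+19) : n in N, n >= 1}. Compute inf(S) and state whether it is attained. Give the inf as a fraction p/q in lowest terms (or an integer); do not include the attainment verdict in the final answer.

Analysis:
- Values: 1/20, 2/21, 3/22, 4/23, ... strictly increasing.
- Minimum is 1/20 (n=1); inf = 1/20 (attained).
- n/(n+19) = 1 - 19/(n+19) -> 1 from below as n -> infinity, and never equals 1.
- So sup = 1 (not attained).
Conclusion: inf(S) = 1/20, attained in S.

1/20


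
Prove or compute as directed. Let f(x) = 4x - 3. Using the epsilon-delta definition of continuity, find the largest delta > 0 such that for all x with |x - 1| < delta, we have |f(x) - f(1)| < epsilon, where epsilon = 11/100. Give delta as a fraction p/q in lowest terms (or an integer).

We compute f(1) = 4*(1) - 3 = 1.
|f(x) - f(1)| = |4x - 3 - (1)| = |4(x - 1)| = 4|x - 1|.
We need 4|x - 1| < 11/100, i.e. |x - 1| < 11/100 / 4 = 11/400.
So any delta <= 11/400 works. Conversely, if delta > 11/400, then x = 1 + 11/400 satisfies |x - 1| = 11/400 < delta but |f(x) - f(1)| = 4 * 11/400 = 11/100, which is not < 11/100; so no larger delta works.
Hence the largest such delta is 11/400.

11/400


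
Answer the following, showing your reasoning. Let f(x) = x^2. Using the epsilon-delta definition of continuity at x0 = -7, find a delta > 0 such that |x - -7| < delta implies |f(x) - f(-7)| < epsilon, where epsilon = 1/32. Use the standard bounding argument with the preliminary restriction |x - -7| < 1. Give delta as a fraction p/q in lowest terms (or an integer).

Factor: |x^2 - (-7)^2| = |x - -7| * |x + -7|.
Impose |x - -7| < 1 first. Then |x + -7| = |(x - -7) + 2*(-7)| <= |x - -7| + 2*|-7| < 1 + 14 = 15.
So |x^2 - (-7)^2| < delta * 15.
We need delta * 15 <= 1/32, i.e. delta <= 1/32/15 = 1/480.
Since 1/480 < 1, this is tighter than 1; take delta = 1/480.
So delta = 1/480 works.

1/480


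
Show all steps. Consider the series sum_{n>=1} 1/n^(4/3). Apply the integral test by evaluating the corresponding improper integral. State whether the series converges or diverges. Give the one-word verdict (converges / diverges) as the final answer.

Let f(x) = x^(-4/3). Then f is positive, continuous, and decreasing on [1, infinity), so the integral test applies.
Compute the improper integral int_{1}^infinity f(x) dx:
  antiderivative F(x) = -3/x^(1/3).
  As x -> infinity, F(x) -> 0 (since p = 4/3 > 1).
  So int = F(infinity) - F(1) = 0 - (-3) = 3.
  Finite, so by the integral test, the series converges.

converges


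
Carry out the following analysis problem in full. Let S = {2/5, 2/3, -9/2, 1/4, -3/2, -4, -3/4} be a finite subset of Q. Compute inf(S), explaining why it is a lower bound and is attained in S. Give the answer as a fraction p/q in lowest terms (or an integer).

S is finite, so inf(S) = min(S).
Sorted increasing:
-9/2, -4, -3/2, -3/4, 1/4, 2/5, 2/3
The extremum is -9/2.
For every x in S, x >= -9/2. And -9/2 is in S, so it is attained.
Therefore inf(S) = -9/2.

-9/2


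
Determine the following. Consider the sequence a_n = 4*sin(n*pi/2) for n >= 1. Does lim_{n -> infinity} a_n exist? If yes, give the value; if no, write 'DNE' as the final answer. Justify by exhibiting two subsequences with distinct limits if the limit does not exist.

Examine the behaviour of a_n along subsequences.
a_{4k+1} = 4*sin(pi/2 + 2k*pi) = 4 -> 4. a_{4k+3} = 4*sin(3pi/2 + 2k*pi) = -4 -> -4.
Since these two subsequential limits are 4 and -4, distinct, the full sequence cannot converge (a convergent sequence has all subsequences tending to the same limit). So lim a_n does not exist.

DNE


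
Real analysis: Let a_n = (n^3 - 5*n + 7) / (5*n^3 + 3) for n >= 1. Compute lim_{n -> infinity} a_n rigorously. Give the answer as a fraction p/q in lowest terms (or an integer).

Divide numerator and denominator by n^3, the highest power:
numerator / n^3 = 1 - 5/n^2 + 7/n^3
denominator / n^3 = 5 + 3/n^3
As n -> infinity, all terms of the form c/n^k (k >= 1) tend to 0.
So numerator / n^3 -> 1 and denominator / n^3 -> 5.
Therefore lim a_n = 1/5.

1/5


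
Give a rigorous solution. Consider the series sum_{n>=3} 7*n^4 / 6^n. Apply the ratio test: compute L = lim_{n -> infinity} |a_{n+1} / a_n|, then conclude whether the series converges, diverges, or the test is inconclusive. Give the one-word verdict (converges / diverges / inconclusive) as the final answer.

Let a_n denote the general term. Form the ratio a_{n+1}/a_n and simplify:
a_{n+1}/a_n = (n + 1)^4/(6*n^4)
Take the limit as n -> infinity: L = 1/6.
Since L = 1/6 < 1, the ratio test implies the series converges.

converges


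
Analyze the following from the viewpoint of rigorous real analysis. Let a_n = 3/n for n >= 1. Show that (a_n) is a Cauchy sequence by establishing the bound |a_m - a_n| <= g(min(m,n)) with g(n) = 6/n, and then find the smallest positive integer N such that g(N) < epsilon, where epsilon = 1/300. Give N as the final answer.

For any m, n >= 1, by the triangle inequality:
|a_m - a_n| = |3/m - 3/n| <= 3*1/m + 3*1/n <= 6/min(m,n).
So g(n) = 6/n bounds the Cauchy difference. Since g(n) -> 0, (a_n) is Cauchy.
Now solve g(N) < 1/300: 6/N < 1/300 <=> N > 6 / (1/300) = 1800.
The smallest integer strictly greater than 1800 is N = 1801.
Check: g(1801) = 6/1801 = 6/1801 < 1/300; g(1800) = 1/300 >= 1/300. So N = 1801.

1801


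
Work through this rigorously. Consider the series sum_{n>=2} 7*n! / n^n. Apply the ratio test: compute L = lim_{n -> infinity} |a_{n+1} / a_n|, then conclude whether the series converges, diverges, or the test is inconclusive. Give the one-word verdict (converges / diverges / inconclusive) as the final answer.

Let a_n denote the general term. Form the ratio a_{n+1}/a_n and simplify:
a_{n+1}/a_n = (n/(n + 1))^n
Take the limit as n -> infinity: L = exp(-1).
Since L = exp(-1) < 1, the ratio test implies the series converges.

converges


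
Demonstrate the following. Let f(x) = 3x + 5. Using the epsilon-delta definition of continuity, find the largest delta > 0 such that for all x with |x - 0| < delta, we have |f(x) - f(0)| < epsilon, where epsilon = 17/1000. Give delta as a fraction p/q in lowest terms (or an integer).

We compute f(0) = 3*(0) + 5 = 5.
|f(x) - f(0)| = |3x + 5 - (5)| = |3(x - 0)| = 3|x - 0|.
We need 3|x - 0| < 17/1000, i.e. |x - 0| < 17/1000 / 3 = 17/3000.
So any delta <= 17/3000 works. Conversely, if delta > 17/3000, then x = 0 + 17/3000 satisfies |x - 0| = 17/3000 < delta but |f(x) - f(0)| = 3 * 17/3000 = 17/1000, which is not < 17/1000; so no larger delta works.
Hence the largest such delta is 17/3000.

17/3000


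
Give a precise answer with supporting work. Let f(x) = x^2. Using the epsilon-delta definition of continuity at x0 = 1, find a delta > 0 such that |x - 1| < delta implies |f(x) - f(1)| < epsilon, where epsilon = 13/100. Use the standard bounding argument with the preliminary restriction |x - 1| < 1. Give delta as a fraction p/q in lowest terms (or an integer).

Factor: |x^2 - (1)^2| = |x - 1| * |x + 1|.
Impose |x - 1| < 1 first. Then |x + 1| = |(x - 1) + 2*(1)| <= |x - 1| + 2*|1| < 1 + 2 = 3.
So |x^2 - (1)^2| < delta * 3.
We need delta * 3 <= 13/100, i.e. delta <= 13/100/3 = 13/300.
Since 13/300 < 1, this is tighter than 1; take delta = 13/300.
So delta = 13/300 works.

13/300


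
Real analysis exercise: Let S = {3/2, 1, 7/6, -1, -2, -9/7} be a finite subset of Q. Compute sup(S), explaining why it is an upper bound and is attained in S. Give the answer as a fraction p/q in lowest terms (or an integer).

S is finite, so sup(S) = max(S).
Sorted decreasing:
3/2, 7/6, 1, -1, -9/7, -2
The extremum is 3/2.
For every x in S, x <= 3/2. And 3/2 is in S, so it is attained.
Therefore sup(S) = 3/2.

3/2


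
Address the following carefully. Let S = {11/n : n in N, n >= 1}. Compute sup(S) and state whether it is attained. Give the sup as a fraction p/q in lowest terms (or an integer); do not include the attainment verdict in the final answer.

Analysis:
- Values: 11, 11/2, 11/3, 11/4, ... strictly decreasing.
- The maximum is 11 (n=1); sup = 11 (attained).
- The set is bounded below by 0; 11/n -> 0 so 0 is the greatest lower bound.
- 0 is not in the set, so inf = 0 is not attained.
Conclusion: sup(S) = 11, attained in S.

11


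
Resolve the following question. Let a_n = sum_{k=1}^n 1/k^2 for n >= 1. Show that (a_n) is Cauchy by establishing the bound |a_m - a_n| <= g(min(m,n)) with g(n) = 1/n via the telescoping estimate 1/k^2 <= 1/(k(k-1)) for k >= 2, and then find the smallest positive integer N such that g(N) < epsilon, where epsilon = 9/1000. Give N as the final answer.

For m > n >= 1: |a_m - a_n| = sum_{k=n+1}^m 1/k^2.
Use 1/k^2 <= 1/(k(k-1)) = 1/(k-1) - 1/k for k >= 2:
sum_{k=n+1}^m 1/k^2 <= sum_{k=n+1}^m (1/(k-1) - 1/k) = 1/n - 1/m <= 1/n.
By symmetry the same bound holds with n,m swapped, so |a_m - a_n| <= 1/min(m,n) = g(min(m,n)). Since g(n) -> 0, (a_n) is Cauchy.
Now solve g(N) < 9/1000: 1/N < 9/1000 <=> N > 1/(9/1000) = 1000/9.
The smallest integer strictly greater than 1000/9 is N = 112.
Check: g(112) = 1/112 < 9/1000; g(111) = 1/111 >= 9/1000. So N = 112.

112


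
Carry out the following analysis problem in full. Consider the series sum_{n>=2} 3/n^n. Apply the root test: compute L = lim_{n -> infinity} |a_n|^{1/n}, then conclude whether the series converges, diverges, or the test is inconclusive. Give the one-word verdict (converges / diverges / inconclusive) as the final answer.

Let a_n denote the general term. Form |a_n|^(1/n) and simplify:
|a_n|^(1/n) = 3^(1/n)/n
Take the limit as n -> infinity: L = 0.
Since L = 0 < 1, the root test implies convergence.

converges


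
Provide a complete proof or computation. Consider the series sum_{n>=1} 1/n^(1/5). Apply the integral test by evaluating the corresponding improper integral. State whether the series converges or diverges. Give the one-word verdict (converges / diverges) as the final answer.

Let f(x) = x^(-1/5). Then f is positive, continuous, and decreasing on [1, infinity), so the integral test applies.
Compute the improper integral int_{1}^infinity f(x) dx:
  antiderivative F(x) = 5*x^(4/5)/4.
  As x -> infinity, F(x) -> infinity (since p = 1/5 < 1).
  So the integral diverges. By the integral test, the series diverges.

diverges


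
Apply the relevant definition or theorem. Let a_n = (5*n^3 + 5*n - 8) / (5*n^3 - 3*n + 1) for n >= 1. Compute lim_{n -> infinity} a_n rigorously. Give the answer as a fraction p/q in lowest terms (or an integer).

Divide numerator and denominator by n^3, the highest power:
numerator / n^3 = 5 + 5/n^2 - 8/n^3
denominator / n^3 = 5 - 3/n^2 + n^(-3)
As n -> infinity, all terms of the form c/n^k (k >= 1) tend to 0.
So numerator / n^3 -> 5 and denominator / n^3 -> 5.
Therefore lim a_n = 1.

1


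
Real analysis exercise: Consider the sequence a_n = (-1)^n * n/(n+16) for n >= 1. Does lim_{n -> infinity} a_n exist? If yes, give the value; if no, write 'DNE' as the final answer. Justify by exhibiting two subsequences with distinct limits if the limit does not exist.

Examine the behaviour of a_n along subsequences.
a_{2k} = 2k/(2k+16) -> 1. a_{2k+1} = -(2k+1)/(2k+17) -> -1.
Since these two subsequential limits are 1 and -1, distinct, the full sequence cannot converge (a convergent sequence has all subsequences tending to the same limit). So lim a_n does not exist.

DNE


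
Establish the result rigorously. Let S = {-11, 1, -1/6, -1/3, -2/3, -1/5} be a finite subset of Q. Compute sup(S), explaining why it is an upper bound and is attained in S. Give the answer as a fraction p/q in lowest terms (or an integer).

S is finite, so sup(S) = max(S).
Sorted decreasing:
1, -1/6, -1/5, -1/3, -2/3, -11
The extremum is 1.
For every x in S, x <= 1. And 1 is in S, so it is attained.
Therefore sup(S) = 1.

1


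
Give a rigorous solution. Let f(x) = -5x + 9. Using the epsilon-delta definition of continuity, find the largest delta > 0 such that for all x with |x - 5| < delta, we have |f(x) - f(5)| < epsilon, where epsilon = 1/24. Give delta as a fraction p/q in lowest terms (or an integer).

We compute f(5) = -5*(5) + 9 = -16.
|f(x) - f(5)| = |-5x + 9 - (-16)| = |-5(x - 5)| = 5|x - 5|.
We need 5|x - 5| < 1/24, i.e. |x - 5| < 1/24 / 5 = 1/120.
So any delta <= 1/120 works. Conversely, if delta > 1/120, then x = 5 + 1/120 satisfies |x - 5| = 1/120 < delta but |f(x) - f(5)| = 5 * 1/120 = 1/24, which is not < 1/24; so no larger delta works.
Hence the largest such delta is 1/120.

1/120


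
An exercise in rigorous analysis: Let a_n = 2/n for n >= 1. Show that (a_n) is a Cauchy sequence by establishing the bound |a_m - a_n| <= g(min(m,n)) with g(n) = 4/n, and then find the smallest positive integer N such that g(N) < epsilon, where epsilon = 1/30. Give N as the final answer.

For any m, n >= 1, by the triangle inequality:
|a_m - a_n| = |2/m - 2/n| <= 2*1/m + 2*1/n <= 4/min(m,n).
So g(n) = 4/n bounds the Cauchy difference. Since g(n) -> 0, (a_n) is Cauchy.
Now solve g(N) < 1/30: 4/N < 1/30 <=> N > 4 / (1/30) = 120.
The smallest integer strictly greater than 120 is N = 121.
Check: g(121) = 4/121 = 4/121 < 1/30; g(120) = 1/30 >= 1/30. So N = 121.

121


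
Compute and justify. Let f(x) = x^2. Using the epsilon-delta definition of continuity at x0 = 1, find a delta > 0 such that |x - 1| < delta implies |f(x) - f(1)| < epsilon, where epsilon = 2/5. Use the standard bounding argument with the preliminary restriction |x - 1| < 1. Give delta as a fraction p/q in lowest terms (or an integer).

Factor: |x^2 - (1)^2| = |x - 1| * |x + 1|.
Impose |x - 1| < 1 first. Then |x + 1| = |(x - 1) + 2*(1)| <= |x - 1| + 2*|1| < 1 + 2 = 3.
So |x^2 - (1)^2| < delta * 3.
We need delta * 3 <= 2/5, i.e. delta <= 2/5/3 = 2/15.
Since 2/15 < 1, this is tighter than 1; take delta = 2/15.
So delta = 2/15 works.

2/15


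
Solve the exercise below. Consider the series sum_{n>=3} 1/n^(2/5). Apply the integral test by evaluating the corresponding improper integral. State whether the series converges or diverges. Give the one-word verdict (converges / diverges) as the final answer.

Let f(x) = x^(-2/5). Then f is positive, continuous, and decreasing on [3, infinity), so the integral test applies.
Compute the improper integral int_{3}^infinity f(x) dx:
  antiderivative F(x) = 5*x^(3/5)/3.
  As x -> infinity, F(x) -> infinity (since p = 2/5 < 1).
  So the integral diverges. By the integral test, the series diverges.

diverges
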